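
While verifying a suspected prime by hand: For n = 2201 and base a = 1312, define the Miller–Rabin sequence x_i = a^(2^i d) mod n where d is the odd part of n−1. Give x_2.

676

n − 1 = 2200 = 2^3 · 275, so s = 3 and d = 275.
Repeated squaring mod 2201: 1312^1 ≡ 1312, 1312^2 ≡ 162, 1312^4 ≡ 2033, 1312^8 ≡ 1812, 1312^16 ≡ 1653, 1312^32 ≡ 968, 1312^64 ≡ 1599, 1312^128 ≡ 1440, 1312^256 ≡ 258.
275 = 256 + 16 + 2 + 1, so 1312^275 ≡ 258·1653·162·1312 ≡ 335 (mod 2201).
x_0 = 335.
x_1 = 335^2 mod 2201 = 2175.
x_2 = 2175^2 mod 2201 = 676.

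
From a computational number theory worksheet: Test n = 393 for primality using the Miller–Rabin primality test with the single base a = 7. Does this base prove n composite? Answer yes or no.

n − 1 = 392 = 2^3 · 49, so s = 3 and d = 49.
x_0 = 7^49 mod 393 = 46.
x_0 is neither 1 nor 392, so continue squaring.
x_1 = 46^2 mod 393 = 151.
x_2 = 151^2 mod 393 = 7.
Reached i = s−1 = 2 without hitting −1: 7 is a Miller–Rabin witness and 393 is composite.

yes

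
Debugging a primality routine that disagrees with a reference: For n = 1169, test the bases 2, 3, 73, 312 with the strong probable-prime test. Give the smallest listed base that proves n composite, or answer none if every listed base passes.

2

n − 1 = 1168 = 2^4 · 73, so s = 4 and d = 73.
Base 2: x_0 = 2^73 mod 1169 = 205. x_0 is neither 1 nor 1168, so continue squaring. x_1 = 205^2 mod 1169 = 1110. x_2 = 1110^2 mod 1169 = 1143. x_3 = 1143^2 mod 1169 = 676. Reached i = s−1 = 3 without hitting −1: 2 is a Miller–Rabin witness and 1169 is composite.
Base 3: x_0 = 3^73 mod 1169 = 1123. x_0 is neither 1 nor 1168, so continue squaring. x_1 = 1123^2 mod 1169 = 947. x_2 = 947^2 mod 1169 = 186. x_3 = 186^2 mod 1169 = 695. Reached i = s−1 = 3 without hitting −1: 3 is a Miller–Rabin witness and 1169 is composite.
Base 73: x_0 = 73^73 mod 1169 = 45. x_0 is neither 1 nor 1168, so continue squaring. x_1 = 45^2 mod 1169 = 856. x_2 = 856^2 mod 1169 = 942. x_3 = 942^2 mod 1169 = 93. Reached i = s−1 = 3 without hitting −1: 73 is a Miller–Rabin witness and 1169 is composite.
Base 312: x_0 = 312^73 mod 1169 = 305. x_0 is neither 1 nor 1168, so continue squaring. x_1 = 305^2 mod 1169 = 674. x_2 = 674^2 mod 1169 = 704. x_3 = 704^2 mod 1169 = 1129. Reached i = s−1 = 3 without hitting −1: 312 is a Miller–Rabin witness and 1169 is composite.
The smallest witness among the given bases is 2.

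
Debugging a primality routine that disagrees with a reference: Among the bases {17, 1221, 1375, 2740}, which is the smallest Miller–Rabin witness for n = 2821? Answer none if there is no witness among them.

n − 1 = 2820 = 2^2 · 705, so s = 2 and d = 705.
Base 17: x_0 = 17^705 mod 2821 = 2820. x_0 = 2820 ≡ −1, so 17 is not a witness.
Base 1221: x_0 = 1221^705 mod 2821 = 2820. x_0 = 2820 ≡ −1, so 1221 is not a witness.
Base 1375: x_0 = 1375^705 mod 2821 = 2820. x_0 = 2820 ≡ −1, so 1375 is not a witness.
Base 2740: x_0 = 2740^705 mod 2821 = 2820. x_0 = 2820 ≡ −1, so 2740 is not a witness.
No listed base is a witness for 2821.

none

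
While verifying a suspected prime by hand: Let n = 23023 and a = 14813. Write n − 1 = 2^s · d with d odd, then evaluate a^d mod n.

n − 1 = 23022 = 2^1 · 11511, so s = 1 and d = 11511.
14813^11511 mod 23023 = 645.

645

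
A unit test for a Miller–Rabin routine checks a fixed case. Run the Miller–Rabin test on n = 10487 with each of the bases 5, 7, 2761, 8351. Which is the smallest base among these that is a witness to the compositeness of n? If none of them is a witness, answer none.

none

n − 1 = 10486 = 2^1 · 5243, so s = 1 and d = 5243.
Base 5: x_0 = 5^5243 mod 10487 = 10486. x_0 = 10486 ≡ −1, so 5 is not a witness.
Base 7: x_0 = 7^5243 mod 10487 = 10486. x_0 = 10486 ≡ −1, so 7 is not a witness.
Base 2761: x_0 = 2761^5243 mod 10487 = 1. x_0 = 1, so 2761 is not a witness.
Base 8351: x_0 = 8351^5243 mod 10487 = 1. x_0 = 1, so 8351 is not a witness.
No listed base is a witness for 10487.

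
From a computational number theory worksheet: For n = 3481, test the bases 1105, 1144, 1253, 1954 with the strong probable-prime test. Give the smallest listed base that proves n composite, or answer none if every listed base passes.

n − 1 = 3480 = 2^3 · 435, so s = 3 and d = 435.
Base 1105: x_0 = 1105^435 mod 3481 = 3480. x_0 = 3480 ≡ −1, so 1105 is not a witness.
Base 1144: x_0 = 1144^435 mod 3481 = 1061. x_0 is neither 1 nor 3480, so continue squaring. x_1 = 1061^2 mod 3481 = 1358. x_2 = 1358^2 mod 3481 = 2715. Reached i = s−1 = 2 without hitting −1: 1144 is a Miller–Rabin witness and 3481 is composite.
Base 1253: x_0 = 1253^435 mod 3481 = 766. x_0 is neither 1 nor 3480, so continue squaring. x_1 = 766^2 mod 3481 = 1948. x_2 = 1948^2 mod 3481 = 414. Reached i = s−1 = 2 without hitting −1: 1253 is a Miller–Rabin witness and 3481 is composite.
Base 1954: x_0 = 1954^435 mod 3481 = 1358. x_0 is neither 1 nor 3480, so continue squaring. x_1 = 1358^2 mod 3481 = 2715. x_2 = 2715^2 mod 3481 = 1948. Reached i = s−1 = 2 without hitting −1: 1954 is a Miller–Rabin witness and 3481 is composite.
The smallest witness among the given bases is 1144.

1144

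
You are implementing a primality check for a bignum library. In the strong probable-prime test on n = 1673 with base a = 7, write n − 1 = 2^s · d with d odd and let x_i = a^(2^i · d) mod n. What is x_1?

658

n − 1 = 1672 = 2^3 · 209, so s = 3 and d = 209.
By repeated squaring, 7^209 ≡ 770 (mod 1673).
x_0 = 770.
x_1 = 770^2 mod 1673 = 658.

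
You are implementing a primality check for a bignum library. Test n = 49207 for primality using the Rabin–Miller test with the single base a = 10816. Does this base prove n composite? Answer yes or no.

n − 1 = 49206 = 2^1 · 24603, so s = 1 and d = 24603.
x_0 = 10816^24603 mod 49207 = 1.
x_0 = 1, so 10816 is not a witness.

no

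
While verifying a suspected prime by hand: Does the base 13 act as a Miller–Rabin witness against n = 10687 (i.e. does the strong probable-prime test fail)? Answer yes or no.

no

n − 1 = 10686 = 2^1 · 5343, so s = 1 and d = 5343.
x_0 = 13^5343 mod 10687 = 1.
x_0 = 1, so 13 is not a witness.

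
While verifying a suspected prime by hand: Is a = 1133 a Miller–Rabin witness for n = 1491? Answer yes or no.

yes

n − 1 = 1490 = 2^1 · 745, so s = 1 and d = 745.
Repeated squaring mod 1491: 1133^1 ≡ 1133, 1133^2 ≡ 1429, 1133^4 ≡ 862, 1133^8 ≡ 526, 1133^16 ≡ 841, 1133^32 ≡ 547, 1133^64 ≡ 1009, 1133^128 ≡ 1219, 1133^256 ≡ 925, 1133^512 ≡ 1282.
745 = 512 + 128 + 64 + 32 + 8 + 1, so 1133^745 ≡ 1282·1219·1009·547·526·1133 ≡ 1301 (mod 1491).
x_0 = 1133^745 mod 1491 = 1301.
x_0 ∉ {1, 1490} and s = 1, so 1133 is a Miller–Rabin witness and 1491 is composite.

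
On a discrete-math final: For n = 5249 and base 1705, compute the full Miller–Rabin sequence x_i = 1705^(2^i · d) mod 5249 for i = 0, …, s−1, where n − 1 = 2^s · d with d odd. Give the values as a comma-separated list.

5186, 3969, 712, 3040, 3360, 4250, 691

n − 1 = 5248 = 2^7 · 41, so s = 7 and d = 41.
x_0 = 1705^41 mod 5249 = 5186.
x_1 = 5186^2 mod 5249 = 3969.
x_2 = 3969^2 mod 5249 = 712.
x_3 = 712^2 mod 5249 = 3040.
x_4 = 3040^2 mod 5249 = 3360.
x_5 = 3360^2 mod 5249 = 4250.
x_6 = 4250^2 mod 5249 = 691.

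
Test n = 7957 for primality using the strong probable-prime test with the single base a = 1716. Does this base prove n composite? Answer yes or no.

n − 1 = 7956 = 2^2 · 1989, so s = 2 and d = 1989.
x_0 = 1716^1989 mod 7957 = 1680.
x_0 is neither 1 nor 7956, so continue squaring.
x_1 = 1680^2 mod 7957 = 5622.
Reached i = s−1 = 1 without hitting −1: 1716 is a Miller–Rabin witness and 7957 is composite.

yes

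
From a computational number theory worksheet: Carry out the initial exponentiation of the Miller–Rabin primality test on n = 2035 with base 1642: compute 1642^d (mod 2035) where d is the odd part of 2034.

1252

n − 1 = 2034 = 2^1 · 1017, so s = 1 and d = 1017.
Repeated squaring mod 2035: 1642^1 ≡ 1642, 1642^2 ≡ 1824, 1642^4 ≡ 1786, 1642^8 ≡ 951, 1642^16 ≡ 861, 1642^32 ≡ 581, 1642^64 ≡ 1786, 1642^128 ≡ 951, 1642^256 ≡ 861, 1642^512 ≡ 581.
1017 = 512 + 256 + 128 + 64 + 32 + 16 + 8 + 1, so 1642^1017 ≡ 581·861·951·1786·581·861·951·1642 ≡ 1252 (mod 2035).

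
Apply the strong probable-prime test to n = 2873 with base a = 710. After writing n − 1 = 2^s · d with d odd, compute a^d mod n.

n − 1 = 2872 = 2^3 · 359, so s = 3 and d = 359.
By repeated squaring, 710^359 ≡ 1942 (mod 2873).

1942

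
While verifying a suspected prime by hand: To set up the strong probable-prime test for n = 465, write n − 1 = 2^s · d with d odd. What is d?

Halving: 464 → 232 → 116 → 58 → 29; 29 is odd.
So 464 = 2^4 · 29.

29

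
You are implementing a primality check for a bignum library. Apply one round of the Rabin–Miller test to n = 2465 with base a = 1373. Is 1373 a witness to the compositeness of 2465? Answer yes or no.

no

n − 1 = 2464 = 2^5 · 77, so s = 5 and d = 77.
x_0 = 1373^77 mod 2465 = 1288.
x_0 is neither 1 nor 2464, so continue squaring.
x_1 = 1288^2 mod 2465 = 2464.
x_1 ≡ −1, so 1373 is not a witness.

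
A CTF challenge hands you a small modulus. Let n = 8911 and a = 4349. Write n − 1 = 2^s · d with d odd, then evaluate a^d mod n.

267

n − 1 = 8910 = 2^1 · 4455, so s = 1 and d = 4455.
4349^4455 mod 8911 = 267.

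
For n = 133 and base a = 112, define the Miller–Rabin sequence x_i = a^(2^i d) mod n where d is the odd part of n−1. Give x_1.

49

n − 1 = 132 = 2^2 · 33, so s = 2 and d = 33.
Repeated squaring mod 133: 112^1 ≡ 112, 112^2 ≡ 42, 112^4 ≡ 35, 112^8 ≡ 28, 112^16 ≡ 119, 112^32 ≡ 63.
33 = 32 + 1, so 112^33 ≡ 63·112 ≡ 7 (mod 133).
x_0 = 7.
x_1 = 7^2 mod 133 = 49.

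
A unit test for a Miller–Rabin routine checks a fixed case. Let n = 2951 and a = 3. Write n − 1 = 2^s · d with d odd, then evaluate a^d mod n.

48

n − 1 = 2950 = 2^1 · 1475, so s = 1 and d = 1475.
3^1475 mod 2951 = 48.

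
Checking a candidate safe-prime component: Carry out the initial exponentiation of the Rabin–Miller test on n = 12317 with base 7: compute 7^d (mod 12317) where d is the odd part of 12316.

3713

n − 1 = 12316 = 2^2 · 3079, so s = 2 and d = 3079.
Repeated squaring mod 12317: 7^1 ≡ 7, 7^2 ≡ 49, 7^4 ≡ 2401, 7^8 ≡ 445, 7^16 ≡ 953, 7^32 ≡ 9068, 7^64 ≡ 332, 7^128 ≡ 11688, 7^256 ≡ 1497, 7^512 ≡ 11632, 7^1024 ≡ 1179, 7^2048 ≡ 10537.
3079 = 2048 + 1024 + 4 + 2 + 1, so 7^3079 ≡ 10537·1179·2401·49·7 ≡ 3713 (mod 12317).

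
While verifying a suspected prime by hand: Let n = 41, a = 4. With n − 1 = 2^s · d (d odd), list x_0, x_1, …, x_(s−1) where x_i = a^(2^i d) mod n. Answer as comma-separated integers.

n − 1 = 40 = 2^3 · 5, so s = 3 and d = 5.
x_0 = 4^5 mod 41 = 40.
x_1 = 40^2 mod 41 = 1.
x_2 = 1^2 mod 41 = 1.

40, 1, 1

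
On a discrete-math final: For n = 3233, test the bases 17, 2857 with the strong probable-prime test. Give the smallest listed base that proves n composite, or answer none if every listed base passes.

17

n − 1 = 3232 = 2^5 · 101, so s = 5 and d = 101.
Base 17: x_0 = 17^101 mod 3233 = 3117. x_0 is neither 1 nor 3232, so continue squaring. x_1 = 3117^2 mod 3233 = 524. x_2 = 524^2 mod 3233 = 3004. x_3 = 3004^2 mod 3233 = 713. x_4 = 713^2 mod 3233 = 788. Reached i = s−1 = 4 without hitting −1: 17 is a Miller–Rabin witness and 3233 is composite.
Base 2857: x_0 = 2857^101 mod 3233 = 3007. x_0 is neither 1 nor 3232, so continue squaring. x_1 = 3007^2 mod 3233 = 2581. x_2 = 2581^2 mod 3233 = 1581. x_3 = 1581^2 mod 3233 = 452. x_4 = 452^2 mod 3233 = 625. Reached i = s−1 = 4 without hitting −1: 2857 is a Miller–Rabin witness and 3233 is composite.
The smallest witness among the given bases is 17.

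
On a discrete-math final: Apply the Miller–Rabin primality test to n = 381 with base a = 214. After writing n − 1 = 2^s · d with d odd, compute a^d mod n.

n − 1 = 380 = 2^2 · 95, so s = 2 and d = 95.
214^95 mod 381 = 304.

304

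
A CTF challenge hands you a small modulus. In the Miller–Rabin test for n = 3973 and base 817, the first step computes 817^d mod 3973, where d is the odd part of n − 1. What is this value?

n − 1 = 3972 = 2^2 · 993, so s = 2 and d = 993.
Repeated squaring mod 3973: 817^1 ≡ 817, 817^2 ≡ 25, 817^4 ≡ 625, 817^8 ≡ 1271, 817^16 ≡ 2403, 817^32 ≡ 1640, 817^64 ≡ 3852, 817^128 ≡ 2722, 817^256 ≡ 3612, 817^512 ≡ 3185.
993 = 512 + 256 + 128 + 64 + 32 + 1, so 817^993 ≡ 3185·3612·2722·3852·1640·817 ≡ 760 (mod 3973).

760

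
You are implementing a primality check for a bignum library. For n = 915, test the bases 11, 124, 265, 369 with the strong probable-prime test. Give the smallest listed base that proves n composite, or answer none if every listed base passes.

11

n − 1 = 914 = 2^1 · 457, so s = 1 and d = 457.
Base 11: x_0 = 11^457 mod 915 = 11. x_0 ∉ {1, 914} and s = 1, so 11 is a Miller–Rabin witness and 915 is composite.
Base 124: x_0 = 124^457 mod 915 = 604. x_0 ∉ {1, 914} and s = 1, so 124 is a Miller–Rabin witness and 915 is composite.
Base 265: x_0 = 265^457 mod 915 = 265. x_0 ∉ {1, 914} and s = 1, so 265 is a Miller–Rabin witness and 915 is composite.
Base 369: x_0 = 369^457 mod 915 = 174. x_0 ∉ {1, 914} and s = 1, so 369 is a Miller–Rabin witness and 915 is composite.
The smallest witness among the given bases is 11.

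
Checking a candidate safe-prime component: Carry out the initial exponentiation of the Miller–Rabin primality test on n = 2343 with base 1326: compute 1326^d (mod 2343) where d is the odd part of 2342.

600

n − 1 = 2342 = 2^1 · 1171, so s = 1 and d = 1171.
Repeated squaring mod 2343: 1326^1 ≡ 1326, 1326^2 ≡ 1026, 1326^4 ≡ 669, 1326^8 ≡ 48, 1326^16 ≡ 2304, 1326^32 ≡ 1521, 1326^64 ≡ 900, 1326^128 ≡ 1665, 1326^256 ≡ 456, 1326^512 ≡ 1752, 1326^1024 ≡ 174.
1171 = 1024 + 128 + 16 + 2 + 1, so 1326^1171 ≡ 174·1665·2304·1026·1326 ≡ 600 (mod 2343).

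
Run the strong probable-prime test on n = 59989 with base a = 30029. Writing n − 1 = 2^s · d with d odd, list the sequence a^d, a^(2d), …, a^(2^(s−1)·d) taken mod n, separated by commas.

n − 1 = 59988 = 2^2 · 14997, so s = 2 and d = 14997.
x_0 = 30029^14997 mod 59989 = 26395.
x_1 = 26395^2 mod 59989 = 43768.

26395, 43768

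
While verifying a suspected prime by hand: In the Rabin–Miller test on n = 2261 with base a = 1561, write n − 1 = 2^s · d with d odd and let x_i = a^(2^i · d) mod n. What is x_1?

42

n − 1 = 2260 = 2^2 · 565, so s = 2 and d = 565.
x_0 = 1561^565 mod 2261 = 420.
x_1 = 420^2 mod 2261 = 42.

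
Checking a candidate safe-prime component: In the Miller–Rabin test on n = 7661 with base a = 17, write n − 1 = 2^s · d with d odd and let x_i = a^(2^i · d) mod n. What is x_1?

n − 1 = 7660 = 2^2 · 1915, so s = 2 and d = 1915.
Repeated squaring mod 7661: 17^1 ≡ 17, 17^2 ≡ 289, 17^4 ≡ 6911, 17^8 ≡ 3247, 17^16 ≡ 1473, 17^32 ≡ 1666, 17^64 ≡ 2274, 17^128 ≡ 7562, 17^256 ≡ 2140, 17^512 ≡ 5983, 17^1024 ≡ 4097.
1915 = 1024 + 512 + 256 + 64 + 32 + 16 + 8 + 2 + 1, so 17^1915 ≡ 4097·5983·2140·2274·1666·1473·3247·289·17 ≡ 3727 (mod 7661).
x_0 = 3727.
x_1 = 3727^2 mod 7661 = 1136.

1136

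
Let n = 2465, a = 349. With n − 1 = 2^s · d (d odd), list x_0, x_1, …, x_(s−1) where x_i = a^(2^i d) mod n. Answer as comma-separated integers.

59, 1016, 1886, 1, 1

n − 1 = 2464 = 2^5 · 77, so s = 5 and d = 77.
x_0 = 349^77 mod 2465 = 59.
x_1 = 59^2 mod 2465 = 1016.
x_2 = 1016^2 mod 2465 = 1886.
x_3 = 1886^2 mod 2465 = 1.
x_4 = 1^2 mod 2465 = 1.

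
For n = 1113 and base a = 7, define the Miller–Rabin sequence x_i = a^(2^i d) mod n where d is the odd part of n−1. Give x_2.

n − 1 = 1112 = 2^3 · 139, so s = 3 and d = 139.
x_0 = 7^139 mod 1113 = 679.
x_1 = 679^2 mod 1113 = 259.
x_2 = 259^2 mod 1113 = 301.

301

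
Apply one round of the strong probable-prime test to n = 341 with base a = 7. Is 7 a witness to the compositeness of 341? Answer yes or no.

n − 1 = 340 = 2^2 · 85, so s = 2 and d = 85.
x_0 = 7^85 mod 341 = 87.
x_0 is neither 1 nor 340, so continue squaring.
x_1 = 87^2 mod 341 = 67.
Reached i = s−1 = 1 without hitting −1: 7 is a Miller–Rabin witness and 341 is composite.

yes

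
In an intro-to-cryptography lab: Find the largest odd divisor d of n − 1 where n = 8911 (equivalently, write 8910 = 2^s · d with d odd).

Halving: 8910 → 4455; 4455 is odd.
So 8910 = 2^1 · 4455.

4455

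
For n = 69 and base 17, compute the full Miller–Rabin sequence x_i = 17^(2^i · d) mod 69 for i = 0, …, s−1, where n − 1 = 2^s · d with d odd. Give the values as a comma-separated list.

n − 1 = 68 = 2^2 · 17, so s = 2 and d = 17.
x_0 = 17^17 mod 69 = 11.
x_1 = 11^2 mod 69 = 52.

11, 52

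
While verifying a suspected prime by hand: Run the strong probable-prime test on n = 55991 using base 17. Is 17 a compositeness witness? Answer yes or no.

yes

n − 1 = 55990 = 2^1 · 27995, so s = 1 and d = 27995.
x_0 = 17^27995 mod 55991 = 53466.
x_0 ∉ {1, 55990} and s = 1, so 17 is a Miller–Rabin witness and 55991 is composite.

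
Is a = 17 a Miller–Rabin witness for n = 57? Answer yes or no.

yes

n − 1 = 56 = 2^3 · 7, so s = 3 and d = 7.
x_0 = 17^7 mod 57 = 5.
x_0 is neither 1 nor 56, so continue squaring.
x_1 = 5^2 mod 57 = 25.
x_2 = 25^2 mod 57 = 55.
Reached i = s−1 = 2 without hitting −1: 17 is a Miller–Rabin witness and 57 is composite.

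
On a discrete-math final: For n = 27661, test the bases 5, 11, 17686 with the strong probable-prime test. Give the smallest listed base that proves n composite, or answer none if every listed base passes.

5

n − 1 = 27660 = 2^2 · 6915, so s = 2 and d = 6915.
Base 5: x_0 = 5^6915 mod 27661 = 3998. x_0 is neither 1 nor 27660, so continue squaring. x_1 = 3998^2 mod 27661 = 23607. Reached i = s−1 = 1 without hitting −1: 5 is a Miller–Rabin witness and 27661 is composite.
Base 11: x_0 = 11^6915 mod 27661 = 20394. x_0 is neither 1 nor 27660, so continue squaring. x_1 = 20394^2 mod 27661 = 4440. Reached i = s−1 = 1 without hitting −1: 11 is a Miller–Rabin witness and 27661 is composite.
Base 17686: x_0 = 17686^6915 mod 27661 = 18581. x_0 is neither 1 nor 27660, so continue squaring. x_1 = 18581^2 mod 27661 = 16620. Reached i = s−1 = 1 without hitting −1: 17686 is a Miller–Rabin witness and 27661 is composite.
The smallest witness among the given bases is 5.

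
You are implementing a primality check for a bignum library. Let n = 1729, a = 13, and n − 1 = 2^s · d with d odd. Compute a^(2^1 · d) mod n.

n − 1 = 1728 = 2^6 · 27, so s = 6 and d = 27.
x_0 = 13^27 mod 1729 = 1196.
x_1 = 1196^2 mod 1729 = 533.

533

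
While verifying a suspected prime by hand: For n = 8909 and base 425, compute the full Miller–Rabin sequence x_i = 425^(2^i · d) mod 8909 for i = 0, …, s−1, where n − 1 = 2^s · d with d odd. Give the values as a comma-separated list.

4710, 690

n − 1 = 8908 = 2^2 · 2227, so s = 2 and d = 2227.
x_0 = 425^2227 mod 8909 = 4710.
x_1 = 4710^2 mod 8909 = 690.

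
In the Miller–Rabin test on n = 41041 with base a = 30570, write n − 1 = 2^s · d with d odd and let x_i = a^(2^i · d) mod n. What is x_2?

1

n − 1 = 41040 = 2^4 · 2565, so s = 4 and d = 2565.
Repeated squaring mod 41041: 30570^1 ≡ 30570, 30570^2 ≡ 21330, 30570^4 ≡ 29415, 30570^8 ≡ 15863, 30570^16 ≡ 12398, 30570^32 ≡ 11859, 30570^64 ≡ 29415, 30570^128 ≡ 15863, 30570^256 ≡ 12398, 30570^512 ≡ 11859, 30570^1024 ≡ 29415, 30570^2048 ≡ 15863.
2565 = 2048 + 512 + 4 + 1, so 30570^2565 ≡ 15863·11859·29415·30570 ≡ 33496 (mod 41041).
x_0 = 33496.
x_1 = 33496^2 mod 41041 = 3158.
x_2 = 3158^2 mod 41041 = 1.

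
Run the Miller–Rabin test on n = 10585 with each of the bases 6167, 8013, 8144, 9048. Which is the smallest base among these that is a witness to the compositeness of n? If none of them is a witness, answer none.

8013

n − 1 = 10584 = 2^3 · 1323, so s = 3 and d = 1323.
Base 6167: x_0 = 6167^1323 mod 10585 = 1433. x_0 is neither 1 nor 10584, so continue squaring. x_1 = 1433^2 mod 10585 = 10584. x_1 ≡ −1, so 6167 is not a witness.
Base 8013: x_0 = 8013^1323 mod 10585 = 927. x_0 is neither 1 nor 10584, so continue squaring. x_1 = 927^2 mod 10585 = 1944. x_2 = 1944^2 mod 10585 = 291. Reached i = s−1 = 2 without hitting −1: 8013 is a Miller–Rabin witness and 10585 is composite.
Base 8144: x_0 = 8144^1323 mod 10585 = 8759. x_0 is neither 1 nor 10584, so continue squaring. x_1 = 8759^2 mod 10585 = 1. x_1 = 1 but x_0 ≠ ±1, a nontrivial square root of 1 — 8144 is a witness and 10585 is composite.
Base 9048: x_0 = 9048^1323 mod 10585 = 2262. x_0 is neither 1 nor 10584, so continue squaring. x_1 = 2262^2 mod 10585 = 4089. x_2 = 4089^2 mod 10585 = 6206. Reached i = s−1 = 2 without hitting −1: 9048 is a Miller–Rabin witness and 10585 is composite.
The smallest witness among the given bases is 8013.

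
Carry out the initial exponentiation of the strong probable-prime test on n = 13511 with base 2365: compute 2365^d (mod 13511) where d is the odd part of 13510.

n − 1 = 13510 = 2^1 · 6755, so s = 1 and d = 6755.
Repeated squaring mod 13511: 2365^1 ≡ 2365, 2365^2 ≡ 13182, 2365^4 ≡ 153, 2365^8 ≡ 9898, 2365^16 ≡ 2143, 2365^32 ≡ 12220, 2365^64 ≡ 4828, 2365^128 ≡ 3109, 2365^256 ≡ 5516, 2365^512 ≡ 12995, 2365^1024 ≡ 9547, 2365^2048 ≡ 3, 2365^4096 ≡ 9.
6755 = 4096 + 2048 + 512 + 64 + 32 + 2 + 1, so 2365^6755 ≡ 9·3·12995·4828·12220·13182·2365 ≡ 11118 (mod 13511).

11118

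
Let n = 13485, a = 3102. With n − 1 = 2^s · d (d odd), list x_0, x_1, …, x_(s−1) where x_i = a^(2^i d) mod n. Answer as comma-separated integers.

11193, 7599

n − 1 = 13484 = 2^2 · 3371, so s = 2 and d = 3371.
x_0 = 3102^3371 mod 13485 = 11193.
x_1 = 11193^2 mod 13485 = 7599.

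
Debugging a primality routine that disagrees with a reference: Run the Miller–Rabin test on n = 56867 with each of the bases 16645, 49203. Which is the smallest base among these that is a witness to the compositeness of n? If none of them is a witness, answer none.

n − 1 = 56866 = 2^1 · 28433, so s = 1 and d = 28433.
Base 16645: x_0 = 16645^28433 mod 56867 = 16645. x_0 ∉ {1, 56866} and s = 1, so 16645 is a Miller–Rabin witness and 56867 is composite.
Base 49203: x_0 = 49203^28433 mod 56867 = 25259. x_0 ∉ {1, 56866} and s = 1, so 49203 is a Miller–Rabin witness and 56867 is composite.
The smallest witness among the given bases is 16645.

16645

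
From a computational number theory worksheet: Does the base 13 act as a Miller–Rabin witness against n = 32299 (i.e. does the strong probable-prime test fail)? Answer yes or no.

no

n − 1 = 32298 = 2^1 · 16149, so s = 1 and d = 16149.
x_0 = 13^16149 mod 32299 = 32298.
x_0 = 32298 ≡ −1, so 13 is not a witness.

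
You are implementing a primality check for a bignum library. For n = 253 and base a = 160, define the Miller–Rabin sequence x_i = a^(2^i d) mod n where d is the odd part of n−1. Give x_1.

n − 1 = 252 = 2^2 · 63, so s = 2 and d = 63.
x_0 = 160^63 mod 253 = 183.
x_1 = 183^2 mod 253 = 93.

93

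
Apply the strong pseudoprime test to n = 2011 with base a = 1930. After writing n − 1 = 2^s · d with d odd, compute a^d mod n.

n − 1 = 2010 = 2^1 · 1005, so s = 1 and d = 1005.
1930^1005 mod 2011 = 2010.

2010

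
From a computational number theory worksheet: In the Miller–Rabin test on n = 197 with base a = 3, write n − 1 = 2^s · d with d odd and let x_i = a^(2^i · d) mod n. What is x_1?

196

n − 1 = 196 = 2^2 · 49, so s = 2 and d = 49.
x_0 = 3^49 mod 197 = 183.
x_1 = 183^2 mod 197 = 196.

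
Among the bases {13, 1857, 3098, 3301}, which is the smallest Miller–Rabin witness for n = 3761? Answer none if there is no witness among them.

none

n − 1 = 3760 = 2^4 · 235, so s = 4 and d = 235.
Base 13: x_0 = 13^235 mod 3761 = 3157. x_0 is neither 1 nor 3760, so continue squaring. x_1 = 3157^2 mod 3761 = 3760. x_1 ≡ −1, so 13 is not a witness.
Base 1857: x_0 = 1857^235 mod 3761 = 490. x_0 is neither 1 nor 3760, so continue squaring. x_1 = 490^2 mod 3761 = 3157. x_2 = 3157^2 mod 3761 = 3760. x_2 ≡ −1, so 1857 is not a witness.
Base 3098: x_0 = 3098^235 mod 3761 = 2681. x_0 is neither 1 nor 3760, so continue squaring. x_1 = 2681^2 mod 3761 = 490. x_2 = 490^2 mod 3761 = 3157. x_3 = 3157^2 mod 3761 = 3760. x_3 ≡ −1, so 3098 is not a witness.
Base 3301: x_0 = 3301^235 mod 3761 = 3760. x_0 = 3760 ≡ −1, so 3301 is not a witness.
No listed base is a witness for 3761.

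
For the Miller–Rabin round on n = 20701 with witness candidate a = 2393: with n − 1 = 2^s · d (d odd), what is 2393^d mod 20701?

n − 1 = 20700 = 2^2 · 5175, so s = 2 and d = 5175.
Repeated squaring mod 20701: 2393^1 ≡ 2393, 2393^2 ≡ 12973, 2393^4 ≡ 20300, 2393^8 ≡ 15894, 2393^16 ≡ 4933, 2393^32 ≡ 10814, 2393^64 ≡ 2647, 2393^128 ≡ 9671, 2393^256 ≡ 1123, 2393^512 ≡ 19069, 2393^1024 ≡ 13696, 2393^2048 ≡ 8655, 2393^4096 ≡ 12807.
5175 = 4096 + 1024 + 32 + 16 + 4 + 2 + 1, so 2393^5175 ≡ 12807·13696·10814·4933·20300·12973·2393 ≡ 6986 (mod 20701).

6986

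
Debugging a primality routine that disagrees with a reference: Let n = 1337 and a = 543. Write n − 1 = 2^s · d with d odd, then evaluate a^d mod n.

n − 1 = 1336 = 2^3 · 167, so s = 3 and d = 167.
By repeated squaring, 543^167 ≡ 37 (mod 1337).

37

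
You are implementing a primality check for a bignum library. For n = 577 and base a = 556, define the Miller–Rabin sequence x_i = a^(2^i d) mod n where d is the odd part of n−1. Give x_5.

n − 1 = 576 = 2^6 · 9, so s = 6 and d = 9.
Repeated squaring mod 577: 556^1 ≡ 556, 556^2 ≡ 441, 556^4 ≡ 32, 556^8 ≡ 447.
9 = 8 + 1, so 556^9 ≡ 447·556 ≡ 422 (mod 577).
x_0 = 422.
x_1 = 422^2 mod 577 = 368.
x_2 = 368^2 mod 577 = 406.
x_3 = 406^2 mod 577 = 391.
x_4 = 391^2 mod 577 = 553.
x_5 = 553^2 mod 577 = 576.

576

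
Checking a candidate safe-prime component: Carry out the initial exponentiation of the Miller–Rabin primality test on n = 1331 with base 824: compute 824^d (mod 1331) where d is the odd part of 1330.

n − 1 = 1330 = 2^1 · 665, so s = 1 and d = 665.
By repeated squaring, 824^665 ≡ 736 (mod 1331).

736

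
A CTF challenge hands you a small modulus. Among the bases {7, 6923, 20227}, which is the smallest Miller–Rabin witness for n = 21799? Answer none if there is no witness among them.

none

n − 1 = 21798 = 2^1 · 10899, so s = 1 and d = 10899.
Base 7: x_0 = 7^10899 mod 21799 = 21798. x_0 = 21798 ≡ −1, so 7 is not a witness.
Base 6923: x_0 = 6923^10899 mod 21799 = 21798. x_0 = 21798 ≡ −1, so 6923 is not a witness.
Base 20227: x_0 = 20227^10899 mod 21799 = 21798. x_0 = 21798 ≡ −1, so 20227 is not a witness.
No listed base is a witness for 21799.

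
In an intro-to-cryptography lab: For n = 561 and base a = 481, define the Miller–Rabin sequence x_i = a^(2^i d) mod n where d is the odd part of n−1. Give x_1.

529

n − 1 = 560 = 2^4 · 35, so s = 4 and d = 35.
x_0 = 481^35 mod 561 = 142.
x_1 = 142^2 mod 561 = 529.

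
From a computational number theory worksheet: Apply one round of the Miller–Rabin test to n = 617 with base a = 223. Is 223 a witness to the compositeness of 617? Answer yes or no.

n − 1 = 616 = 2^3 · 77, so s = 3 and d = 77.
x_0 = 223^77 mod 617 = 616.
x_0 = 616 ≡ −1, so 223 is not a witness.

no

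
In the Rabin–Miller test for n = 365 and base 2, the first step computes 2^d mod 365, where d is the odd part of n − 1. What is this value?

148

n − 1 = 364 = 2^2 · 91, so s = 2 and d = 91.
Repeated squaring mod 365: 2^1 ≡ 2, 2^2 ≡ 4, 2^4 ≡ 16, 2^8 ≡ 256, 2^16 ≡ 201, 2^32 ≡ 251, 2^64 ≡ 221.
91 = 64 + 16 + 8 + 2 + 1, so 2^91 ≡ 221·201·256·4·2 ≡ 148 (mod 365).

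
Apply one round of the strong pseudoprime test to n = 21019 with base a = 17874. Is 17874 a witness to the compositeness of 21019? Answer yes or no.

n − 1 = 21018 = 2^1 · 10509, so s = 1 and d = 10509.
Repeated squaring mod 21019: 17874^1 ≡ 17874, 17874^2 ≡ 12095, 17874^4 ≡ 17804, 17874^8 ≡ 15896, 17874^16 ≡ 13417, 17874^32 ≡ 9173, 17874^64 ≡ 4872, 17874^128 ≡ 5933, 17874^256 ≡ 14683, 17874^512 ≡ 19625, 17874^1024 ≡ 9488, 17874^2048 ≡ 18786, 17874^4096 ≡ 4786, 17874^8192 ≡ 16105.
10509 = 8192 + 2048 + 256 + 8 + 4 + 1, so 17874^10509 ≡ 16105·18786·14683·15896·17804·17874 ≡ 1 (mod 21019).
x_0 = 17874^10509 mod 21019 = 1.
x_0 = 1, so 17874 is not a witness.

no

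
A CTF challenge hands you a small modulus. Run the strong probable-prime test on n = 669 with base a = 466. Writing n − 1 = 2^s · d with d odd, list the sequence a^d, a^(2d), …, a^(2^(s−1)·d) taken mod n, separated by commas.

265, 649

n − 1 = 668 = 2^2 · 167, so s = 2 and d = 167.
x_0 = 466^167 mod 669 = 265.
x_1 = 265^2 mod 669 = 649.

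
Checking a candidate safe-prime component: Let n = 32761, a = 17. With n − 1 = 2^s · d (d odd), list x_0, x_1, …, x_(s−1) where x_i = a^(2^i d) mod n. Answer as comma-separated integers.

16995, 9049, 14662

n − 1 = 32760 = 2^3 · 4095, so s = 3 and d = 4095.
x_0 = 17^4095 mod 32761 = 16995.
x_1 = 16995^2 mod 32761 = 9049.
x_2 = 9049^2 mod 32761 = 14662.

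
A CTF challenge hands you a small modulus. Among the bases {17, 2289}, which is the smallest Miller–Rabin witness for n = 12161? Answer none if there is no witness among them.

n − 1 = 12160 = 2^7 · 95, so s = 7 and d = 95.
Base 17: x_0 = 17^95 mod 12161 = 3288. x_0 is neither 1 nor 12160, so continue squaring. x_1 = 3288^2 mod 12161 = 11976. x_2 = 11976^2 mod 12161 = 9903. x_3 = 9903^2 mod 12161 = 3105. x_4 = 3105^2 mod 12161 = 9513. x_5 = 9513^2 mod 12161 = 7168. x_6 = 7168^2 mod 12161 = 12160. x_6 ≡ −1, so 17 is not a witness.
Base 2289: x_0 = 2289^95 mod 12161 = 11976. x_0 is neither 1 nor 12160, so continue squaring. x_1 = 11976^2 mod 12161 = 9903. x_2 = 9903^2 mod 12161 = 3105. x_3 = 3105^2 mod 12161 = 9513. x_4 = 9513^2 mod 12161 = 7168. x_5 = 7168^2 mod 12161 = 12160. x_5 ≡ −1, so 2289 is not a witness.
No listed base is a witness for 12161.

none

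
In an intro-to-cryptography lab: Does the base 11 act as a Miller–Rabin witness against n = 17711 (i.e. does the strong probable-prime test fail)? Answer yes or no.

n − 1 = 17710 = 2^1 · 8855, so s = 1 and d = 8855.
x_0 = 11^8855 mod 17711 = 17710.
x_0 = 17710 ≡ −1, so 11 is not a witness.

no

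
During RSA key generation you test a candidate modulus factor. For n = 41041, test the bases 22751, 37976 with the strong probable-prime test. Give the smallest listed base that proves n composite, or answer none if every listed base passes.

n − 1 = 41040 = 2^4 · 2565, so s = 4 and d = 2565.
Base 22751: x_0 = 22751^2565 mod 41041 = 1. x_0 = 1, so 22751 is not a witness.
Base 37976: x_0 = 37976^2565 mod 41041 = 1. x_0 = 1, so 37976 is not a witness.
No listed base is a witness for 41041.

none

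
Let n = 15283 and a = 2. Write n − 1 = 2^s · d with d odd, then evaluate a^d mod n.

13177

n − 1 = 15282 = 2^1 · 7641, so s = 1 and d = 7641.
2^7641 mod 15283 = 13177.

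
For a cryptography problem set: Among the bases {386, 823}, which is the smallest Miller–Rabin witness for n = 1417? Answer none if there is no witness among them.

n − 1 = 1416 = 2^3 · 177, so s = 3 and d = 177.
Base 386: x_0 = 386^177 mod 1417 = 1197. x_0 is neither 1 nor 1416, so continue squaring. x_1 = 1197^2 mod 1417 = 222. x_2 = 222^2 mod 1417 = 1106. Reached i = s−1 = 2 without hitting −1: 386 is a Miller–Rabin witness and 1417 is composite.
Base 823: x_0 = 823^177 mod 1417 = 311. x_0 is neither 1 nor 1416, so continue squaring. x_1 = 311^2 mod 1417 = 365. x_2 = 365^2 mod 1417 = 27. Reached i = s−1 = 2 without hitting −1: 823 is a Miller–Rabin witness and 1417 is composite.
The smallest witness among the given bases is 386.

386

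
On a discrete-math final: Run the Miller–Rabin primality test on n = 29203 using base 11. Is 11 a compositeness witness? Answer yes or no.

n − 1 = 29202 = 2^1 · 14601, so s = 1 and d = 14601.
Repeated squaring mod 29203: 11^1 ≡ 11, 11^2 ≡ 121, 11^4 ≡ 14641, 11^8 ≡ 8861, 11^16 ≡ 19657, 11^32 ≡ 12756, 11^64 ≡ 25623, 11^128 ≡ 25486, 11^256 ≡ 3070, 11^512 ≡ 21534, 11^1024 ≡ 27922, 11^2048 ≡ 5593, 11^4096 ≡ 5236, 11^8192 ≡ 23282.
14601 = 8192 + 4096 + 2048 + 256 + 8 + 1, so 11^14601 ≡ 23282·5236·5593·3070·8861·11 ≡ 26962 (mod 29203).
x_0 = 11^14601 mod 29203 = 26962.
x_0 ∉ {1, 29202} and s = 1, so 11 is a Miller–Rabin witness and 29203 is composite.

yes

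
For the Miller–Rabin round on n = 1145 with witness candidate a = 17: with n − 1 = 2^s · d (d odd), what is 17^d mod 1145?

n − 1 = 1144 = 2^3 · 143, so s = 3 and d = 143.
17^143 mod 1145 = 43.

43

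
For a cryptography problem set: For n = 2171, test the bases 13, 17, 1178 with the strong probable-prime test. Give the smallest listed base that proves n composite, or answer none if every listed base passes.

n − 1 = 2170 = 2^1 · 1085, so s = 1 and d = 1085.
Base 13: x_0 = 13^1085 mod 2171 = 1495. x_0 ∉ {1, 2170} and s = 1, so 13 is a Miller–Rabin witness and 2171 is composite.
Base 17: x_0 = 17^1085 mod 2171 = 1947. x_0 ∉ {1, 2170} and s = 1, so 17 is a Miller–Rabin witness and 2171 is composite.
Base 1178: x_0 = 1178^1085 mod 2171 = 47. x_0 ∉ {1, 2170} and s = 1, so 1178 is a Miller–Rabin witness and 2171 is composite.
The smallest witness among the given bases is 13.

13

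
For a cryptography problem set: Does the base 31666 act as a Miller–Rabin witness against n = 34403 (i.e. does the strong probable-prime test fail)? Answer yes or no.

n − 1 = 34402 = 2^1 · 17201, so s = 1 and d = 17201.
x_0 = 31666^17201 mod 34403 = 34402.
x_0 = 34402 ≡ −1, so 31666 is not a witness.

no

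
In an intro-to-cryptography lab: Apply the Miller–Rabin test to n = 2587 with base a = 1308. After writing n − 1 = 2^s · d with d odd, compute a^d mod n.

n − 1 = 2586 = 2^1 · 1293, so s = 1 and d = 1293.
1308^1293 mod 2587 = 320.

320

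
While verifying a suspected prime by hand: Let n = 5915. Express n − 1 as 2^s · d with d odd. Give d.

2957

Halving: 5914 → 2957; 2957 is odd.
So 5914 = 2^1 · 2957.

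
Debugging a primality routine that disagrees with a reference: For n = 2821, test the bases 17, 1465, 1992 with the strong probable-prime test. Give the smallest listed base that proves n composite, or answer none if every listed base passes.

none

n − 1 = 2820 = 2^2 · 705, so s = 2 and d = 705.
Base 17: x_0 = 17^705 mod 2821 = 2820. x_0 = 2820 ≡ −1, so 17 is not a witness.
Base 1465: x_0 = 1465^705 mod 2821 = 1. x_0 = 1, so 1465 is not a witness.
Base 1992: x_0 = 1992^705 mod 2821 = 1. x_0 = 1, so 1992 is not a witness.
No listed base is a witness for 2821.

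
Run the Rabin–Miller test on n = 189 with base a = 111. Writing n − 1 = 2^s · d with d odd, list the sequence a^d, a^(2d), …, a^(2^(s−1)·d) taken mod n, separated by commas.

n − 1 = 188 = 2^2 · 47, so s = 2 and d = 47.
x_0 = 111^47 mod 189 = 27.
x_1 = 27^2 mod 189 = 162.

27, 162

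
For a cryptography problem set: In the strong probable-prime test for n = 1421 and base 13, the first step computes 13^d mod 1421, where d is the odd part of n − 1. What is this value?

412

n − 1 = 1420 = 2^2 · 355, so s = 2 and d = 355.
By repeated squaring, 13^355 ≡ 412 (mod 1421).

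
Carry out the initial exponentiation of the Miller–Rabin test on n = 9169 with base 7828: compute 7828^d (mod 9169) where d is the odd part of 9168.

n − 1 = 9168 = 2^4 · 573, so s = 4 and d = 573.
7828^573 mod 9169 = 7987.

7987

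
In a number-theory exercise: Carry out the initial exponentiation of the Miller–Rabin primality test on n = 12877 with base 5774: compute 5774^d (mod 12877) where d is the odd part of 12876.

10998

n − 1 = 12876 = 2^2 · 3219, so s = 2 and d = 3219.
5774^3219 mod 12877 = 10998.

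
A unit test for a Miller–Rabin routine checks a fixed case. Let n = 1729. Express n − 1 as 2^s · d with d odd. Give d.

27

Halving: 1728 → 864 → 432 → 216 → 108 → 54 → 27; 27 is odd.
So 1728 = 2^6 · 27.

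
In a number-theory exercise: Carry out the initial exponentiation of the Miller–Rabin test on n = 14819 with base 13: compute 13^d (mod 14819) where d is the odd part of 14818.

573

n − 1 = 14818 = 2^1 · 7409, so s = 1 and d = 7409.
13^7409 mod 14819 = 573.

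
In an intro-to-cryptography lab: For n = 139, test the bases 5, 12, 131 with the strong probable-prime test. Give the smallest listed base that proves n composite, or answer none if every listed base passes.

n − 1 = 138 = 2^1 · 69, so s = 1 and d = 69.
Base 5: x_0 = 5^69 mod 139 = 1. x_0 = 1, so 5 is not a witness.
Base 12: x_0 = 12^69 mod 139 = 138. x_0 = 138 ≡ −1, so 12 is not a witness.
Base 131: x_0 = 131^69 mod 139 = 1. x_0 = 1, so 131 is not a witness.
No listed base is a witness for 139.

none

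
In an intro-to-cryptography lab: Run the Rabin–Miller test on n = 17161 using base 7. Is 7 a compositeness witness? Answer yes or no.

yes

n − 1 = 17160 = 2^3 · 2145, so s = 3 and d = 2145.
x_0 = 7^2145 mod 17161 = 16769.
x_0 is neither 1 nor 17160, so continue squaring.
x_1 = 16769^2 mod 17161 = 16376.
x_2 = 16376^2 mod 17161 = 15590.
Reached i = s−1 = 2 without hitting −1: 7 is a Miller–Rabin witness and 17161 is composite.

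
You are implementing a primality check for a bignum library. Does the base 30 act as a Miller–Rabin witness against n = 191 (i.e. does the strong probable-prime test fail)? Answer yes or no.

no

n − 1 = 190 = 2^1 · 95, so s = 1 and d = 95.
Repeated squaring mod 191: 30^1 ≡ 30, 30^2 ≡ 136, 30^4 ≡ 160, 30^8 ≡ 6, 30^16 ≡ 36, 30^32 ≡ 150, 30^64 ≡ 153.
95 = 64 + 16 + 8 + 4 + 2 + 1, so 30^95 ≡ 153·36·6·160·136·30 ≡ 1 (mod 191).
x_0 = 30^95 mod 191 = 1.
x_0 = 1, so 30 is not a witness.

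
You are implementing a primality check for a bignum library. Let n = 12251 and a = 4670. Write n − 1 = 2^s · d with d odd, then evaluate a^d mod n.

1

n − 1 = 12250 = 2^1 · 6125, so s = 1 and d = 6125.
4670^6125 mod 12251 = 1.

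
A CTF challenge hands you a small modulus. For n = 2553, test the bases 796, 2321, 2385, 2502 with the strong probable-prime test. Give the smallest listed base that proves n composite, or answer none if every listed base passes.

796

n − 1 = 2552 = 2^3 · 319, so s = 3 and d = 319.
Base 796: x_0 = 796^319 mod 2553 = 2437. x_0 is neither 1 nor 2552, so continue squaring. x_1 = 2437^2 mod 2553 = 691. x_2 = 691^2 mod 2553 = 70. Reached i = s−1 = 2 without hitting −1: 796 is a Miller–Rabin witness and 2553 is composite.
Base 2321: x_0 = 2321^319 mod 2553 = 1655. x_0 is neither 1 nor 2552, so continue squaring. x_1 = 1655^2 mod 2553 = 2209. x_2 = 2209^2 mod 2553 = 898. Reached i = s−1 = 2 without hitting −1: 2321 is a Miller–Rabin witness and 2553 is composite.
Base 2385: x_0 = 2385^319 mod 2553 = 2370. x_0 is neither 1 nor 2552, so continue squaring. x_1 = 2370^2 mod 2553 = 300. x_2 = 300^2 mod 2553 = 645. Reached i = s−1 = 2 without hitting −1: 2385 is a Miller–Rabin witness and 2553 is composite.
Base 2502: x_0 = 2502^319 mod 2553 = 162. x_0 is neither 1 nor 2552, so continue squaring. x_1 = 162^2 mod 2553 = 714. x_2 = 714^2 mod 2553 = 1749. Reached i = s−1 = 2 without hitting −1: 2502 is a Miller–Rabin witness and 2553 is composite.
The smallest witness among the given bases is 796.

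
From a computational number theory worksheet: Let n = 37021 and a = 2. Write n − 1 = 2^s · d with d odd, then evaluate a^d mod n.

8120

n − 1 = 37020 = 2^2 · 9255, so s = 2 and d = 9255.
2^9255 mod 37021 = 8120.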